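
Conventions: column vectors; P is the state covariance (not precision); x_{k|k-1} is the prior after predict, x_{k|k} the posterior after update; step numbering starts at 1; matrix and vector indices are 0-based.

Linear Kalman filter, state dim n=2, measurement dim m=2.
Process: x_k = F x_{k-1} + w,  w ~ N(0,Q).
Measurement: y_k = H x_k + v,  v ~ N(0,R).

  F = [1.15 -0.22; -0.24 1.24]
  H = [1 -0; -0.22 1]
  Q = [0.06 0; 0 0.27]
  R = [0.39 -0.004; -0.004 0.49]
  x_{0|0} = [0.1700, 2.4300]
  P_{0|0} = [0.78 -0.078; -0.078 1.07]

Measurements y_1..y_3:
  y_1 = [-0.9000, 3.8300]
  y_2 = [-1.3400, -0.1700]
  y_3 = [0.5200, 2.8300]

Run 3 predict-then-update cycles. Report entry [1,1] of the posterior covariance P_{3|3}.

step 1: x^-=[-0.3391, 2.9724]  P^-=[1.1828 -0.6225; -0.6225 2.0066]  S=[1.5728 -0.8867; -0.8867 2.8277]  K=[0.6997 -0.0927; 0.0384 0.7701]  nu=[-0.5609, 0.7830]  x^+=[-0.8042, 3.5538]  P^+=[0.2733 0.0119; 0.0119 0.3798]
step 2: x^-=[-1.7067, 4.5998]  P^-=[0.4338 -0.1615; -0.1615 0.8626]  S=[0.8238 -0.2609; -0.2609 1.4447]  K=[0.4988 -0.0877; 0.0009 0.6219]  nu=[0.3667, -5.1452]  x^+=[-1.0723, 1.4004]  P^+=[0.1949 -0.0021; -0.0021 0.3042]
step 3: x^-=[-1.5412, 1.9939]  P^-=[0.3335 -0.1399; -0.1399 0.7503]  S=[0.7235 -0.2173; -0.2173 1.3180]  K=[0.4338 -0.0903; -0.0162 0.5900]  nu=[2.0612, 0.4970]  x^+=[-0.6919, 2.2537]  P^+=[0.1696 -0.0087; -0.0087 0.2872]

P_post[1,1] = 0.2872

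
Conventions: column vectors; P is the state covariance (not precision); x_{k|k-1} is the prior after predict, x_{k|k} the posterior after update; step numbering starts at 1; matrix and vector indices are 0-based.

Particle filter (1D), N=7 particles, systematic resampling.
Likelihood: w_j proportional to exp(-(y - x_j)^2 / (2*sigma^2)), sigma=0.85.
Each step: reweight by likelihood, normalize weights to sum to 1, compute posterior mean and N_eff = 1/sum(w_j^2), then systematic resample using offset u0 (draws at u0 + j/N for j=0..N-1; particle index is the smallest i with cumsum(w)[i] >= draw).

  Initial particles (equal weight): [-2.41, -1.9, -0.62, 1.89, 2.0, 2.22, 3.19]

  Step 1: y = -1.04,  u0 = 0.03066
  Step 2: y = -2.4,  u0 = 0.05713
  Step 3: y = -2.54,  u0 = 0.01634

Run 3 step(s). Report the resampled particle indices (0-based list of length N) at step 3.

resampled_idx = [0, 0, 1, 2, 3, 4, 5]

step 1: w=[0.1548, 0.3401, 0.5022, 0.0015, 0.0009, 0.0004, 0.0000]  mean=-1.3252  Neff=2.5516  idx=[0, 1, 1, 1, 2, 2, 2]
step 2: w=[0.2592, 0.2180, 0.2180, 0.2180, 0.0289, 0.0289, 0.0289]  mean=-1.9211  Neff=4.7110  idx=[0, 0, 1, 2, 2, 3, 4]
step 3: w=[0.1950, 0.1950, 0.1486, 0.1486, 0.1486, 0.1486, 0.0154]  mean=-2.0792  Neff=6.0722  idx=[0, 0, 1, 2, 3, 4, 5]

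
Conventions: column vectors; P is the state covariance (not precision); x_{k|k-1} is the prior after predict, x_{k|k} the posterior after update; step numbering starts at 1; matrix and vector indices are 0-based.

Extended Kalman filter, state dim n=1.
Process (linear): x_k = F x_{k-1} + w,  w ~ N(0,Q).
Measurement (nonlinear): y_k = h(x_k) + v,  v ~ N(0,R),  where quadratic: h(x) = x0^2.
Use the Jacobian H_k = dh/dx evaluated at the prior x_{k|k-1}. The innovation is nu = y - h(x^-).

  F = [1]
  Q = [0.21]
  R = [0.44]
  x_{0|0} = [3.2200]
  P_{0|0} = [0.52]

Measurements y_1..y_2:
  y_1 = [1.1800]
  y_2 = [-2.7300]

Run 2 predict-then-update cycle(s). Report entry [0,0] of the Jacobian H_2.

H_jac[0,0] = 3.6273

step 1: x^-=[3.2200]  P^-=[0.7300]  H_jac=[6.4400]  S=[30.7157]  K=[0.1531]  nu=[-9.1884]  x^+=[1.8137]  P^+=[0.0105]
step 2: x^-=[1.8137]  P^-=[0.2205]  H_jac=[3.6273]  S=[3.3407]  K=[0.2394]  nu=[-6.0194]  x^+=[0.3728]  P^+=[0.0290]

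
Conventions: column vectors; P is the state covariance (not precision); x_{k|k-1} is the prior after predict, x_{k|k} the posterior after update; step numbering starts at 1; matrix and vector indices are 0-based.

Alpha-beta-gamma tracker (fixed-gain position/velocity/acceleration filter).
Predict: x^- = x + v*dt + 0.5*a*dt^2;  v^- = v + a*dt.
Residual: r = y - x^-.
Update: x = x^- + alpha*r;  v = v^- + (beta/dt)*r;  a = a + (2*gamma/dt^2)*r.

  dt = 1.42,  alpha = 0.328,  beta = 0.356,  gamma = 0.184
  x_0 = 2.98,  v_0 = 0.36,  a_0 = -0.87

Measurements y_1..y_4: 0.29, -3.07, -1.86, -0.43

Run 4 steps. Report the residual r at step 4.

step 1: x_pred=2.6141  r=-2.3241  x^+=1.8518  v^+=-1.4581  a^+=-1.2942
step 2: x_pred=-1.5234  r=-1.5466  x^+=-2.0307  v^+=-3.6835  a^+=-1.5764
step 3: x_pred=-8.8506  r=6.9906  x^+=-6.5577  v^+=-4.1694  a^+=-0.3006
step 4: x_pred=-12.7813  r=12.3513  x^+=-8.7301  v^+=-1.4997  a^+=1.9536

resid = 12.3513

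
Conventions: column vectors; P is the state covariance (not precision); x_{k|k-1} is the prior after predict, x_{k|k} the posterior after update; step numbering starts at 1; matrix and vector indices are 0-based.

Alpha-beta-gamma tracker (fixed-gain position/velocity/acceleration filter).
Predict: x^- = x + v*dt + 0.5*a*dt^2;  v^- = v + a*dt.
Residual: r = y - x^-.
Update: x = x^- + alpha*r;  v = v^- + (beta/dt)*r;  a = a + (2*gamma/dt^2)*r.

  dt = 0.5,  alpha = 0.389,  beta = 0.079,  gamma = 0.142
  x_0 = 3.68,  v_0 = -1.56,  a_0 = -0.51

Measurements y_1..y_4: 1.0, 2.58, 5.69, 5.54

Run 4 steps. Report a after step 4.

a_post = 10.5445

step 1: x_pred=2.8363  r=-1.8363  x^+=2.1219  v^+=-2.1051  a^+=-2.5960
step 2: x_pred=0.7449  r=1.8351  x^+=1.4587  v^+=-3.1132  a^+=-0.5113
step 3: x_pred=-0.1618  r=5.8518  x^+=2.1146  v^+=-2.4442  a^+=6.1363
step 4: x_pred=1.6595  r=3.8805  x^+=3.1690  v^+=1.2370  a^+=10.5445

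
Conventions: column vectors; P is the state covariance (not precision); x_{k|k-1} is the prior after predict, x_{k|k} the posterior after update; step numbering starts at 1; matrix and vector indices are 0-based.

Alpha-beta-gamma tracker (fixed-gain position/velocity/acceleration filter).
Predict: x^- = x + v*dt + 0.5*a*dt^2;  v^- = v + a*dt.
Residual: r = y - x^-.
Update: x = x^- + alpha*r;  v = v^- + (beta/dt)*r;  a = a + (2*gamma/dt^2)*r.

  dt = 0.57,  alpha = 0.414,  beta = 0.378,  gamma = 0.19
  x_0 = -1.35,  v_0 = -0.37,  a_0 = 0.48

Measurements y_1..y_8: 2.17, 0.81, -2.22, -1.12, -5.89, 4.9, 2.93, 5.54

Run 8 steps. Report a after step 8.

a_post = 21.8559

step 1: x_pred=-1.4829  r=3.6529  x^+=0.0294  v^+=2.3261  a^+=4.7524
step 2: x_pred=2.1273  r=-1.3173  x^+=1.5819  v^+=4.1614  a^+=3.2118
step 3: x_pred=4.4757  r=-6.6957  x^+=1.7037  v^+=1.5518  a^+=-4.6194
step 4: x_pred=1.8378  r=-2.9578  x^+=0.6132  v^+=-3.0427  a^+=-8.0788
step 5: x_pred=-2.4335  r=-3.4565  x^+=-3.8645  v^+=-9.9398  a^+=-12.1215
step 6: x_pred=-11.4993  r=16.3993  x^+=-4.7100  v^+=-5.9737  a^+=7.0590
step 7: x_pred=-6.9683  r=9.8983  x^+=-2.8704  v^+=4.6141  a^+=18.6360
step 8: x_pred=2.7870  r=2.7530  x^+=3.9268  v^+=17.0622  a^+=21.8559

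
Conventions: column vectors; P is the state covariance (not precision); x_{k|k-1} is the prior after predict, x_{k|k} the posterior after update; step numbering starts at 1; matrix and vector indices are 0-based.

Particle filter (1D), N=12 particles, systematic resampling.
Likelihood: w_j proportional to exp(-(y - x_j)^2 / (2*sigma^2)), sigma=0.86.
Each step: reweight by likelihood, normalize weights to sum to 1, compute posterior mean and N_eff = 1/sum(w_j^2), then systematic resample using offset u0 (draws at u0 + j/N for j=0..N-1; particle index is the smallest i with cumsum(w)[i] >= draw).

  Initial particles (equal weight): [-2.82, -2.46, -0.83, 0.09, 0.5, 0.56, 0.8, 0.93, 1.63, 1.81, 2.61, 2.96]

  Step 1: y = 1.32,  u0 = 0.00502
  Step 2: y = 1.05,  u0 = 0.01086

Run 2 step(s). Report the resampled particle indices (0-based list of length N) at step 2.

step 1: w=[0.0000, 0.0000, 0.0077, 0.0628, 0.1109, 0.1182, 0.1455, 0.1576, 0.1637, 0.1485, 0.0567, 0.0284]  mean=1.1515  Neff=7.7422  idx=[2, 4, 4, 5, 6, 6, 7, 7, 8, 8, 9, 10]
step 2: w=[0.0103, 0.0912, 0.0912, 0.0952, 0.1073, 0.1073, 0.1109, 0.1109, 0.0892, 0.0892, 0.0758, 0.0216]  mean=0.9982  Neff=10.4668  idx=[1, 1, 2, 3, 4, 5, 6, 6, 7, 8, 9, 10]

resampled_idx = [1, 1, 2, 3, 4, 5, 6, 6, 7, 8, 9, 10]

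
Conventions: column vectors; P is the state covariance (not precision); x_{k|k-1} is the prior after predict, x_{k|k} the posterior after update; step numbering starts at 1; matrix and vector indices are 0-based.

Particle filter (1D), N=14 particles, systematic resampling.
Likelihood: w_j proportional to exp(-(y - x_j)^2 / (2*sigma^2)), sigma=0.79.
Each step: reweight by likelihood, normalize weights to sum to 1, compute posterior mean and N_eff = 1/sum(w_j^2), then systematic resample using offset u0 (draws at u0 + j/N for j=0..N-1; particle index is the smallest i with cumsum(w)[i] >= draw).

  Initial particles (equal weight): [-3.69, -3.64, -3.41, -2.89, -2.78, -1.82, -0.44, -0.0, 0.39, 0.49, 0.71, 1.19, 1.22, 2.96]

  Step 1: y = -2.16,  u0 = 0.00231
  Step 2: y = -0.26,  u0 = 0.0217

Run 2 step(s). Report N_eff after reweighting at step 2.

step 1: w=[0.0504, 0.0569, 0.0941, 0.2147, 0.2418, 0.2999, 0.0308, 0.0078, 0.0018, 0.0012, 0.0004, 0.0000, 0.0000, 0.0000]  mean=-2.5646  Neff=4.7577  idx=[0, 1, 2, 3, 3, 3, 4, 4, 4, 4, 5, 5, 5, 5]
step 2: w=[0.0001, 0.0002, 0.0006, 0.0065, 0.0065, 0.0065, 0.0102, 0.0102, 0.0102, 0.0102, 0.2347, 0.2347, 0.2347, 0.2347]  mean=-1.8813  Neff=4.5256  idx=[6, 10, 10, 10, 11, 11, 11, 11, 12, 12, 12, 13, 13, 13]

N_eff = 4.5256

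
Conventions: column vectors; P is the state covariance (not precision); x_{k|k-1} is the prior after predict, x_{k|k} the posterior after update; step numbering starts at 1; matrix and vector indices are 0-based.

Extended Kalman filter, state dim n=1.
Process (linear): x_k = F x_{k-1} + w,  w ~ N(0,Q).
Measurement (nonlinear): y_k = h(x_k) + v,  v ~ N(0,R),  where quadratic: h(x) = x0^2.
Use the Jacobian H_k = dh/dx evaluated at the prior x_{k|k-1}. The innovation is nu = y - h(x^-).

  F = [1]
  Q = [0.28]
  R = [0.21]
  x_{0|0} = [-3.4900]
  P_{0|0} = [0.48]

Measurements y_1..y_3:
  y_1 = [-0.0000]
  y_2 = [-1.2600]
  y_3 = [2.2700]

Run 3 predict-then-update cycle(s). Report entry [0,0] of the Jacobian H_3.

H_jac[0,0] = -1.1767

step 1: x^-=[-3.4900]  P^-=[0.7600]  H_jac=[-6.9800]  S=[37.2375]  K=[-0.1425]  nu=[-12.1801]  x^+=[-1.7548]  P^+=[0.0043]
step 2: x^-=[-1.7548]  P^-=[0.2843]  H_jac=[-3.5097]  S=[3.7118]  K=[-0.2688]  nu=[-4.3395]  x^+=[-0.5884]  P^+=[0.0161]
step 3: x^-=[-0.5884]  P^-=[0.2961]  H_jac=[-1.1767]  S=[0.6200]  K=[-0.5620]  nu=[1.9238]  x^+=[-1.6695]  P^+=[0.1003]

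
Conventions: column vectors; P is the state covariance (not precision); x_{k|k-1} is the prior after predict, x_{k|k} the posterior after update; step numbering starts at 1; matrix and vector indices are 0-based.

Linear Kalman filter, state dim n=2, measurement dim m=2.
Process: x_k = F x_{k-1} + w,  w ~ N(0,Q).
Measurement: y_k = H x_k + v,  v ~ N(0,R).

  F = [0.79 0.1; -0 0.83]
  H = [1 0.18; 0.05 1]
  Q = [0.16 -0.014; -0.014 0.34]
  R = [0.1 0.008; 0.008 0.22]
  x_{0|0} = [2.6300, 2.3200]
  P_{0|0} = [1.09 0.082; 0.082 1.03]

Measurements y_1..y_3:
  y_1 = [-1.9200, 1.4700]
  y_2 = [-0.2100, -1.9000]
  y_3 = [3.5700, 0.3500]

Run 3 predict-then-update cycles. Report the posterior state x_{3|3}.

step 1: x^-=[2.3097, 1.9256]  P^-=[0.8635 0.1253; 0.1253 1.0496]  S=[1.0426 0.3665; 0.3665 1.2843]  K=[0.8934 -0.1238; 0.0137 0.8182]  nu=[-4.5763, -0.5711]  x^+=[-1.7079, 1.3955]  P^+=[0.0928 -0.0247; -0.0247 0.1814]
step 2: x^-=[-1.2097, 1.1583]  P^-=[0.2158 -0.0152; -0.0152 0.4649]  S=[0.3254 0.0872; 0.0872 0.6840]  K=[0.6797 -0.0930; 0.0298 0.6749]  nu=[0.7912, -2.9978]  x^+=[-0.3930, -0.8413]  P^+=[0.0706 -0.0186; -0.0186 0.1496]
step 3: x^-=[-0.3946, -0.6983]  P^-=[0.2026 -0.0137; -0.0137 0.4431]  S=[0.3120 0.0840; 0.0840 0.6622]  K=[0.6656 -0.0899; 0.0328 0.6639]  nu=[4.0903, 1.0680]  x^+=[2.2320, 0.1449]  P^+=[0.0691 -0.0179; -0.0179 0.1472]

x_post = [2.2320, 0.1449]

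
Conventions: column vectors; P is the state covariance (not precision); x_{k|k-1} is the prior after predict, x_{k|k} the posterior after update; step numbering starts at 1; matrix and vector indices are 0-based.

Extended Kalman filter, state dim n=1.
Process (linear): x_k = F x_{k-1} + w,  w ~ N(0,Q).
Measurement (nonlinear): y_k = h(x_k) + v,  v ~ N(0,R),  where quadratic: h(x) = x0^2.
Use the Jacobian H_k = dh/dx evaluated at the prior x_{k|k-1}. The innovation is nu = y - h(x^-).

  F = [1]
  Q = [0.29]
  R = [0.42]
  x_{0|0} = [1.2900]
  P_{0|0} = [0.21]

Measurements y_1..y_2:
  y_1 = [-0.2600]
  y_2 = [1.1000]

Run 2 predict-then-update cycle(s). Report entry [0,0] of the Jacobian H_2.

H_jac[0,0] = 1.2556

step 1: x^-=[1.2900]  P^-=[0.5000]  H_jac=[2.5800]  S=[3.7482]  K=[0.3442]  nu=[-1.9241]  x^+=[0.6278]  P^+=[0.0560]
step 2: x^-=[0.6278]  P^-=[0.3460]  H_jac=[1.2556]  S=[0.9655]  K=[0.4500]  nu=[0.7059]  x^+=[0.9454]  P^+=[0.1505]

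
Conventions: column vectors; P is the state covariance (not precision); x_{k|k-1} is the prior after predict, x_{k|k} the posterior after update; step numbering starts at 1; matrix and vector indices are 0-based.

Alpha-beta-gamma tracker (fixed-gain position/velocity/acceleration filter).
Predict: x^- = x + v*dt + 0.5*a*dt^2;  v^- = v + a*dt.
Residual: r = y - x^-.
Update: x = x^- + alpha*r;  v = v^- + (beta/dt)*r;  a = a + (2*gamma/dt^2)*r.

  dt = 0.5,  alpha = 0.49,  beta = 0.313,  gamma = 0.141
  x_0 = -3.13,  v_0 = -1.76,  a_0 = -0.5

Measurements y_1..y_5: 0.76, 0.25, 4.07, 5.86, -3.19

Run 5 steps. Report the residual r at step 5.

step 1: x_pred=-4.0725  r=4.8325  x^+=-1.7046  v^+=1.0151  a^+=4.9511
step 2: x_pred=-0.5781  r=0.8281  x^+=-0.1723  v^+=4.0091  a^+=5.8852
step 3: x_pred=2.5678  r=1.5022  x^+=3.3039  v^+=7.8920  a^+=7.5796
step 4: x_pred=8.1974  r=-2.3374  x^+=7.0521  v^+=10.2186  a^+=4.9431
step 5: x_pred=12.7793  r=-15.9693  x^+=4.9543  v^+=2.6934  a^+=-13.0703

resid = -15.9693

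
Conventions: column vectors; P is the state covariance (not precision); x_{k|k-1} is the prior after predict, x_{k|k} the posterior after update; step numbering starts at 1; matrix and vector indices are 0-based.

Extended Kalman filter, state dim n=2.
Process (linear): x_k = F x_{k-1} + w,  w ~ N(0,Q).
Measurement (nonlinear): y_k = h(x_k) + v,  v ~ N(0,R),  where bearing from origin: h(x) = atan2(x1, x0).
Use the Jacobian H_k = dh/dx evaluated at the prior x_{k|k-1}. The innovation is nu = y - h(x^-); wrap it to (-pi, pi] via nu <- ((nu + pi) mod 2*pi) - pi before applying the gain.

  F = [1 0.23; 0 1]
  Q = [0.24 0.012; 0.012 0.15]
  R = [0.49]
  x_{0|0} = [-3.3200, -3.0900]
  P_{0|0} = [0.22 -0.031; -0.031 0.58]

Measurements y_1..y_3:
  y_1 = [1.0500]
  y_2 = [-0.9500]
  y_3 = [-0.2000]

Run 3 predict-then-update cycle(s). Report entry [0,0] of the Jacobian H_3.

step 1: x^-=[-4.0307, -3.0900]  P^-=[0.4764 0.1144; 0.1144 0.7300]  H_jac=[0.1198 -0.1563]  S=[0.5104]  K=[0.0768; -0.1967]  nu=[-2.7456]  x^+=[-4.2416, -2.5501]  P^+=[0.4734 0.1221; 0.1221 0.7103]
step 2: x^-=[-4.8281, -2.5501]  P^-=[0.8072 0.2975; 0.2975 0.8603]  H_jac=[0.0855 -0.1619]  S=[0.5102]  K=[0.0409; -0.2232]  nu=[1.7057]  x^+=[-4.7583, -2.9307]  P^+=[0.8063 0.3021; 0.3021 0.8348]
step 3: x^-=[-5.4324, -2.9307]  P^-=[1.2294 0.5061; 0.5061 0.9848]  H_jac=[0.0769 -0.1426]  S=[0.5062]  K=[0.0443; -0.2005]  nu=[2.4469]  x^+=[-5.3241, -3.4213]  P^+=[1.2285 0.5106; 0.5106 0.9645]

H_jac[0,0] = 0.0769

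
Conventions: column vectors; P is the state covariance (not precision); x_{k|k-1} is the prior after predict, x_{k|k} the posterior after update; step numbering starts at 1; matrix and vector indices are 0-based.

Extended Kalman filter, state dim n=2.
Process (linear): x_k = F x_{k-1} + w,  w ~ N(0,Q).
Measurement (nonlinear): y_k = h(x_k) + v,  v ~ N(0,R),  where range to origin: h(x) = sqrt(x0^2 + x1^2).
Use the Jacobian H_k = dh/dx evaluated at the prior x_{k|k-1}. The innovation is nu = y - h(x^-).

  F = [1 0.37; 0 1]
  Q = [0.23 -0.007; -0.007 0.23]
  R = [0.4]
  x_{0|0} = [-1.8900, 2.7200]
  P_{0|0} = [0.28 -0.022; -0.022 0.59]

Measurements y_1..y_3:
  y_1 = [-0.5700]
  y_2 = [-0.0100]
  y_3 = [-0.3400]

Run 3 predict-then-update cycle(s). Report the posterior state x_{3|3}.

x_post = [-0.3323, -0.0854]

step 1: x^-=[-0.8836, 2.7200]  P^-=[0.5745 0.1893; 0.1893 0.8200]  H_jac=[-0.3090 0.9511]  S=[1.0853]  K=[0.0023; 0.6647]  nu=[-3.4299]  x^+=[-0.8916, 0.4402]  P^+=[0.5745 0.1876; 0.1876 0.3405]
step 2: x^-=[-0.7288, 0.4402]  P^-=[0.9899 0.3066; 0.3066 0.5705]  H_jac=[-0.8560 0.5170]  S=[1.0065]  K=[-0.6844; 0.0323]  nu=[-0.8614]  x^+=[-0.1392, 0.4123]  P^+=[0.5185 0.3288; 0.3288 0.5694]
step 3: x^-=[0.0134, 0.4123]  P^-=[1.0698 0.5325; 0.5325 0.7994]  H_jac=[0.0324 0.9995]  S=[1.2342]  K=[0.4593; 0.6614]  nu=[-0.7526]  x^+=[-0.3323, -0.0854]  P^+=[0.8094 0.1576; 0.1576 0.2596]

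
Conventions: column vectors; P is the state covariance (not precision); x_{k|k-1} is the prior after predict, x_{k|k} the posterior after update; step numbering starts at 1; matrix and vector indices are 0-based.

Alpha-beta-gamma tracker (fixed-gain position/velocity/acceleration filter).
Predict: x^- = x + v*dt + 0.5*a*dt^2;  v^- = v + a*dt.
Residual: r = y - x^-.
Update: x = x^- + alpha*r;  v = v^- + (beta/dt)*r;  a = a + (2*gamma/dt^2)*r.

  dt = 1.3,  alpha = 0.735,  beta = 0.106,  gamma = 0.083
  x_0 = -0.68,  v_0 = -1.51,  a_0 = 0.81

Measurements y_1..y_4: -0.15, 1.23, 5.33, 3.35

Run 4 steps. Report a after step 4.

step 1: x_pred=-1.9586  r=1.8086  x^+=-0.6293  v^+=-0.3095  a^+=0.9876
step 2: x_pred=-0.1971  r=1.4271  x^+=0.8518  v^+=1.0908  a^+=1.1278
step 3: x_pred=3.2228  r=2.1072  x^+=4.7716  v^+=2.7288  a^+=1.3348
step 4: x_pred=9.4469  r=-6.0969  x^+=4.9657  v^+=3.9669  a^+=0.7359

a_post = 0.7359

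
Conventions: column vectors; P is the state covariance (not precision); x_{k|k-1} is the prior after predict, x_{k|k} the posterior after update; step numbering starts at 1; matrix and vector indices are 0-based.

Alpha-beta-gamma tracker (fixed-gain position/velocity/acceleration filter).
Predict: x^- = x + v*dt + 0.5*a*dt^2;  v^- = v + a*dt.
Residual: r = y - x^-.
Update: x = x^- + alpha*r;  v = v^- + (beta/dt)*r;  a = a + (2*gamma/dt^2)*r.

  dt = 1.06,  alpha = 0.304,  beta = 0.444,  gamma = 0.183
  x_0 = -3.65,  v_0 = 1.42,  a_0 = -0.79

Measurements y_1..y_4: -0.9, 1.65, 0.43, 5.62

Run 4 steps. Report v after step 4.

step 1: x_pred=-2.5886  r=1.6886  x^+=-2.0753  v^+=1.2899  a^+=-0.2400
step 2: x_pred=-0.8428  r=2.4928  x^+=-0.0850  v^+=2.0797  a^+=0.5720
step 3: x_pred=2.4409  r=-2.0109  x^+=1.8296  v^+=1.8438  a^+=-0.0830
step 4: x_pred=3.7374  r=1.8826  x^+=4.3097  v^+=2.5444  a^+=0.5303

v_post = 2.5444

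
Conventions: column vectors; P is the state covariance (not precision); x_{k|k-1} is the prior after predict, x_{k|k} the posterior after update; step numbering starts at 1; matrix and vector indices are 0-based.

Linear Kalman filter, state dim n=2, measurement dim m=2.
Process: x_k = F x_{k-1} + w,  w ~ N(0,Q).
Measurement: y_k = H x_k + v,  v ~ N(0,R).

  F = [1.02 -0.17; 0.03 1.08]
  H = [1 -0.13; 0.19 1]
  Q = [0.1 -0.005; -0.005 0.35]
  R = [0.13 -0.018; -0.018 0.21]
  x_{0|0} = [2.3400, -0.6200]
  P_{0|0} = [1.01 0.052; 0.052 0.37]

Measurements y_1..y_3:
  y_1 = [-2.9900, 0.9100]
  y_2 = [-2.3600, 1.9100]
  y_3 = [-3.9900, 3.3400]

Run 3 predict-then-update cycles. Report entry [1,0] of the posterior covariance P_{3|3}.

P_post[1,0] = -0.0109

step 1: x^-=[2.4922, -0.5994]  P^-=[1.1435 0.0150; 0.0150 0.7858]  S=[1.2828 0.1117; 0.1117 1.0428]  K=[0.8786 0.1286; -0.1351 0.7708]  nu=[-5.5601, 1.0359]  x^+=[-2.2599, 0.9501]  P^+=[0.1106 -0.0098; -0.0098 0.1662]
step 2: x^-=[-2.4666, 0.9583]  P^-=[0.2233 -0.0429; -0.0429 0.5433]  S=[0.3736 -0.0880; -0.0880 0.7450]  K=[0.6300 0.0738; -0.1385 0.7019]  nu=[0.2312, 1.4204]  x^+=[-2.2161, 1.9232]  P^+=[0.0792 -0.0109; -0.0109 0.1520]
step 3: x^-=[-2.5874, 2.0106]  P^-=[0.1905 -0.0424; -0.0424 0.5266]  S=[0.3404 -0.0916; -0.0916 0.7274]  K=[0.5936 0.0662; -0.1385 0.6955]  nu=[-1.1412, 1.8210]  x^+=[-3.1442, 3.4351]  P^+=[0.0746 -0.0109; -0.0109 0.1506]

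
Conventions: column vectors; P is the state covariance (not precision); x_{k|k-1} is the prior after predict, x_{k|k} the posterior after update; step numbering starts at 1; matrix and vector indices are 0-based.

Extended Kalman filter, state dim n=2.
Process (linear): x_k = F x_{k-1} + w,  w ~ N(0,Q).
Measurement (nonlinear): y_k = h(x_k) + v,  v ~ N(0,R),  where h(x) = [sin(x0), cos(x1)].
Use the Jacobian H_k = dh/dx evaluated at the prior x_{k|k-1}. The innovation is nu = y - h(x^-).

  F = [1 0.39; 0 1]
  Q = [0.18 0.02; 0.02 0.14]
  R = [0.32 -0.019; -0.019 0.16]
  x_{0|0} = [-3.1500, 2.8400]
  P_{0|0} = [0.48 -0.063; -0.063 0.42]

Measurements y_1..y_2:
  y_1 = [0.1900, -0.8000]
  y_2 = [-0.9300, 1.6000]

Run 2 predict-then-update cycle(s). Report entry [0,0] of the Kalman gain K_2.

K[0,0] = -0.4427

step 1: x^-=[-2.0424, 2.8400]  P^-=[0.6747 0.1208; 0.1208 0.5600]  H_jac=[-0.4543 0.0000; 0.0000 -0.2970]  S=[0.4593 -0.0027; -0.0027 0.2094]  K=[-0.6685 -0.1800; -0.1242 -0.7959]  nu=[1.0808, 0.1549]  x^+=[-2.7928, 2.5825]  P^+=[0.4634 0.0542; 0.0542 0.4208]
step 2: x^-=[-1.7857, 2.5825]  P^-=[0.7496 0.2383; 0.2383 0.5608]  H_jac=[-0.2132 0.0000; 0.0000 -0.5304]  S=[0.3541 0.0079; 0.0079 0.3178]  K=[-0.4427 -0.3867; -0.1225 -0.9330]  nu=[0.0470, 2.4478]  x^+=[-2.7529, 0.2931]  P^+=[0.6300 0.1008; 0.1008 0.2771]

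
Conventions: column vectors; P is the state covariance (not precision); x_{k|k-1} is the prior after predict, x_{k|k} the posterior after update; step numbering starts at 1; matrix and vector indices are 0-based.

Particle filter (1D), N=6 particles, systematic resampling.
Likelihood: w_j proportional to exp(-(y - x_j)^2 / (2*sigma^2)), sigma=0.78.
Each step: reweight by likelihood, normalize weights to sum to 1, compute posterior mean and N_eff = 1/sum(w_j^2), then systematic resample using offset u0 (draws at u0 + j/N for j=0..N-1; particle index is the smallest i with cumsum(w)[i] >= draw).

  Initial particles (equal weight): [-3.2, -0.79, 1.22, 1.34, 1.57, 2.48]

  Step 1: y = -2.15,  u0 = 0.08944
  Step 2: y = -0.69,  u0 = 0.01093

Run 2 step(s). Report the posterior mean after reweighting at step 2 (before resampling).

step 1: w=[0.6487, 0.3511, 0.0001, 0.0001, 0.0000, 0.0000]  mean=-2.3529  Neff=1.8380  idx=[0, 0, 0, 0, 1, 1]
step 2: w=[0.0028, 0.0028, 0.0028, 0.0028, 0.4944, 0.4944]  mean=-0.8171  Neff=2.0456  idx=[3, 4, 4, 5, 5, 5]

post_mean = -0.8171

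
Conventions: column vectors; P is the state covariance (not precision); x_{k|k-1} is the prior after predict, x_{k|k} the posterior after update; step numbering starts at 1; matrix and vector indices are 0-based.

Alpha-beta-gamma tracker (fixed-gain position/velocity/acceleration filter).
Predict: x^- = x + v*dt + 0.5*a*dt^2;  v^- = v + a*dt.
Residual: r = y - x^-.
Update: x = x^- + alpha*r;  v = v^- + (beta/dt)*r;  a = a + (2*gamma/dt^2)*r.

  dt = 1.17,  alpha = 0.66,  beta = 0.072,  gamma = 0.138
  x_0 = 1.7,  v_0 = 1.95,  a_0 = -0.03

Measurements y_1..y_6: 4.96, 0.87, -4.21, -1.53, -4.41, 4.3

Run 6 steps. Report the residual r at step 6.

step 1: x_pred=3.9610  r=0.9990  x^+=4.6203  v^+=1.9764  a^+=0.1714
step 2: x_pred=7.0500  r=-6.1800  x^+=2.9712  v^+=1.7966  a^+=-1.0746
step 3: x_pred=4.3378  r=-8.5478  x^+=-1.3038  v^+=0.0133  a^+=-2.7980
step 4: x_pred=-3.2033  r=1.6733  x^+=-2.0989  v^+=-3.1574  a^+=-2.4607
step 5: x_pred=-7.4772  r=3.0672  x^+=-5.4529  v^+=-5.8476  a^+=-1.8422
step 6: x_pred=-13.5554  r=17.8554  x^+=-1.7708  v^+=-6.9042  a^+=1.7578

resid = 17.8554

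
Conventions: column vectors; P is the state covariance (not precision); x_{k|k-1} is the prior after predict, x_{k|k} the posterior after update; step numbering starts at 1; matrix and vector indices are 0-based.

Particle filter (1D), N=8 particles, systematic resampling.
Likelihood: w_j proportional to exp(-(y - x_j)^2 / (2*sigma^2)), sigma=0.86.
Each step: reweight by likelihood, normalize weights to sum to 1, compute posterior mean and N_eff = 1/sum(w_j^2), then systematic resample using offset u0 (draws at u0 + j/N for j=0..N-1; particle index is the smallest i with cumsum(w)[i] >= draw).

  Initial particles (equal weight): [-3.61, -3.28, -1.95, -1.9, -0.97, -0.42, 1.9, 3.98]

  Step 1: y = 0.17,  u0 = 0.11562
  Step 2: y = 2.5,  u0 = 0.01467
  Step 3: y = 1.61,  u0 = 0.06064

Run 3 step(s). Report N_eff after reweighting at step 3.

N_eff = 7.1268

step 1: w=[0.0000, 0.0002, 0.0332, 0.0383, 0.2882, 0.5483, 0.0917, 0.0000]  mean=-0.4738  Neff=2.5340  idx=[4, 4, 5, 5, 5, 5, 5, 6]
step 2: w=[0.0004, 0.0004, 0.0039, 0.0039, 0.0039, 0.0039, 0.0039, 0.9797]  mean=1.8524  Neff=1.0419  idx=[5, 7, 7, 7, 7, 7, 7, 7]
step 3: w=[0.0092, 0.1415, 0.1415, 0.1415, 0.1415, 0.1415, 0.1415, 0.1415]  mean=1.8786  Neff=7.1268  idx=[1, 2, 3, 4, 4, 5, 6, 7]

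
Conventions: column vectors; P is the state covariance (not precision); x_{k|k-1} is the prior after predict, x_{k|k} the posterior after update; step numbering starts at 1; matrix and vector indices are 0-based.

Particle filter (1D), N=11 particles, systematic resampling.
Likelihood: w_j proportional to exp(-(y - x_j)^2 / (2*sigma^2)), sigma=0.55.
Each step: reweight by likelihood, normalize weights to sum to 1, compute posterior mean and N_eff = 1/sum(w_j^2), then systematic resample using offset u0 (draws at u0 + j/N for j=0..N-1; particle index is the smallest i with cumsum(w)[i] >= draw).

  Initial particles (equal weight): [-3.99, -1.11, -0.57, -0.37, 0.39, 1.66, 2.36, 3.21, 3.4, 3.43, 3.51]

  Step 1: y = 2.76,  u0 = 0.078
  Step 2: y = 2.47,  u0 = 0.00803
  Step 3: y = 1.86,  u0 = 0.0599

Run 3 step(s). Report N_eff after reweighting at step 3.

N_eff = 7.4014

step 1: w=[0.0000, 0.0000, 0.0000, 0.0000, 0.0000, 0.0451, 0.2561, 0.2387, 0.1695, 0.1589, 0.1317]  mean=3.0289  Neff=5.1046  idx=[6, 6, 6, 7, 7, 7, 8, 9, 9, 10, 10]
step 2: w=[0.1898, 0.1898, 0.1898, 0.0783, 0.0783, 0.0783, 0.0464, 0.0422, 0.0422, 0.0324, 0.0324]  mean=2.7728  Neff=7.4460  idx=[0, 0, 1, 1, 1, 2, 2, 3, 5, 6, 8]
step 3: w=[0.1388, 0.1388, 0.1388, 0.1388, 0.1388, 0.1388, 0.1388, 0.0103, 0.0103, 0.0042, 0.0036]  mean=2.3857  Neff=7.4014  idx=[0, 1, 1, 2, 3, 3, 4, 5, 5, 6, 6]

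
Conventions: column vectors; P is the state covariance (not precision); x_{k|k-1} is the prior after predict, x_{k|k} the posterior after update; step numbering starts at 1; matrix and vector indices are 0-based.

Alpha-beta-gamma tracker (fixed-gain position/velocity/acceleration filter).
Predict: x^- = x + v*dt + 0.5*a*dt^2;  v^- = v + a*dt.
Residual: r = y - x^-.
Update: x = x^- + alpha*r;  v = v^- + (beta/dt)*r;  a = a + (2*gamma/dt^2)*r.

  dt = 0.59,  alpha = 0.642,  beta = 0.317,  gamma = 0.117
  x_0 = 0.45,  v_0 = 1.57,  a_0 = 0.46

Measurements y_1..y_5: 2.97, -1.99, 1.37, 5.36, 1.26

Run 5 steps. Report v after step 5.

v_post = 0.4673

step 1: x_pred=1.4564  r=1.5136  x^+=2.4281  v^+=2.6547  a^+=1.4775
step 2: x_pred=4.2515  r=-6.2415  x^+=0.2445  v^+=0.1729  a^+=-2.7182
step 3: x_pred=-0.1266  r=1.4966  x^+=0.8342  v^+=-0.6267  a^+=-1.7121
step 4: x_pred=0.1664  r=5.1936  x^+=3.5007  v^+=1.1536  a^+=1.7791
step 5: x_pred=4.4910  r=-3.2310  x^+=2.4167  v^+=0.4673  a^+=-0.3928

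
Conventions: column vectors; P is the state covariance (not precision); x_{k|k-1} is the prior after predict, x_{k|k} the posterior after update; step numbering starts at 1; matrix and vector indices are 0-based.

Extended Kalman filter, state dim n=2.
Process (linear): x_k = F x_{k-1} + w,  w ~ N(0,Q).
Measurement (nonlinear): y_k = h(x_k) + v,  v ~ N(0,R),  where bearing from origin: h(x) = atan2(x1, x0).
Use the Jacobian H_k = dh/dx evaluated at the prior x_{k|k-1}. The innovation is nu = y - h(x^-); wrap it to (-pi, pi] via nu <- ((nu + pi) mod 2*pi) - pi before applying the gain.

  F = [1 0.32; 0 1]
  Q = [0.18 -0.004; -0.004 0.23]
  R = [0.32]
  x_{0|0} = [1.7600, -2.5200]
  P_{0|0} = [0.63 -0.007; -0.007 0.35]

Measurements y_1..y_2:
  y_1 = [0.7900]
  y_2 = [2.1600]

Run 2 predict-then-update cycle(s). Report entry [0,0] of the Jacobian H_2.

step 1: x^-=[0.9536, -2.5200]  P^-=[0.8414 0.1010; 0.1010 0.5800]  H_jac=[0.3471 0.1314]  S=[0.4406]  K=[0.6930; 0.2525]  nu=[1.9990]  x^+=[2.3389, -2.0153]  P^+=[0.6298 0.0239; 0.0239 0.5519]
step 2: x^-=[1.6940, -2.0153]  P^-=[0.8816 0.1965; 0.1965 0.7819]  H_jac=[0.2908 0.2444]  S=[0.4692]  K=[0.6487; 0.5291]  nu=[3.0318]  x^+=[3.6608, -0.4111]  P^+=[0.6841 0.0355; 0.0355 0.6506]

H_jac[0,0] = 0.2908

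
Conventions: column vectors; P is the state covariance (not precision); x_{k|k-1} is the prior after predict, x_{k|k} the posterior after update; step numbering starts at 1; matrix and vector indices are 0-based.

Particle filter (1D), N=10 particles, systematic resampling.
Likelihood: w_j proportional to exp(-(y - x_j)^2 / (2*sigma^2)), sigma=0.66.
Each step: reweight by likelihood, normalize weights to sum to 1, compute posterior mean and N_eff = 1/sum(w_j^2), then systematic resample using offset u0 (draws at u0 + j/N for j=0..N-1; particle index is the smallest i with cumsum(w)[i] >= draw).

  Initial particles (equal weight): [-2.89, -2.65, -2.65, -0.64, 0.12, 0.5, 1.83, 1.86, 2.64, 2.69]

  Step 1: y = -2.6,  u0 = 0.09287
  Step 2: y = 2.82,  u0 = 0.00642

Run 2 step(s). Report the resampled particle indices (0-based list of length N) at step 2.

step 1: w=[0.3115, 0.3421, 0.3421, 0.0042, 0.0001, 0.0000, 0.0000, 0.0000, 0.0000, 0.0000]  mean=-2.7162  Neff=3.0198  idx=[0, 0, 0, 1, 1, 1, 2, 2, 2, 2]
step 2: w=[0.0064, 0.0064, 0.0064, 0.1401, 0.1401, 0.1401, 0.1401, 0.1401, 0.1401, 0.1401]  mean=-2.6546  Neff=7.2719  idx=[0, 3, 4, 5, 5, 6, 7, 7, 8, 9]

resampled_idx = [0, 3, 4, 5, 5, 6, 7, 7, 8, 9]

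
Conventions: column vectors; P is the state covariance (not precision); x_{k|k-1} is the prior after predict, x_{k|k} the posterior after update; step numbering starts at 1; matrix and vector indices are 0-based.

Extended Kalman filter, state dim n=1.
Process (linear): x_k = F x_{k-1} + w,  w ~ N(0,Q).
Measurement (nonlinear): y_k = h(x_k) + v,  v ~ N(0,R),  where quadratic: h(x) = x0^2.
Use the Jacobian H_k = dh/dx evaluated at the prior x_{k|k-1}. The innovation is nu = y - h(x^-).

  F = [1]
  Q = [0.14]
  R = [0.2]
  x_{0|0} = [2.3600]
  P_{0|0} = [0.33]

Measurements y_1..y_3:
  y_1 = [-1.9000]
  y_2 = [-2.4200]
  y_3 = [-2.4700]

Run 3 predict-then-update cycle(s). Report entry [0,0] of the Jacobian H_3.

H_jac[0,0] = -0.8963

step 1: x^-=[2.3600]  P^-=[0.4700]  H_jac=[4.7200]  S=[10.6708]  K=[0.2079]  nu=[-7.4696]  x^+=[0.8071]  P^+=[0.0088]
step 2: x^-=[0.8071]  P^-=[0.1488]  H_jac=[1.6142]  S=[0.5878]  K=[0.4087]  nu=[-3.0714]  x^+=[-0.4482]  P^+=[0.0506]
step 3: x^-=[-0.4482]  P^-=[0.1906]  H_jac=[-0.8963]  S=[0.3532]  K=[-0.4838]  nu=[-2.6708]  x^+=[0.8441]  P^+=[0.1080]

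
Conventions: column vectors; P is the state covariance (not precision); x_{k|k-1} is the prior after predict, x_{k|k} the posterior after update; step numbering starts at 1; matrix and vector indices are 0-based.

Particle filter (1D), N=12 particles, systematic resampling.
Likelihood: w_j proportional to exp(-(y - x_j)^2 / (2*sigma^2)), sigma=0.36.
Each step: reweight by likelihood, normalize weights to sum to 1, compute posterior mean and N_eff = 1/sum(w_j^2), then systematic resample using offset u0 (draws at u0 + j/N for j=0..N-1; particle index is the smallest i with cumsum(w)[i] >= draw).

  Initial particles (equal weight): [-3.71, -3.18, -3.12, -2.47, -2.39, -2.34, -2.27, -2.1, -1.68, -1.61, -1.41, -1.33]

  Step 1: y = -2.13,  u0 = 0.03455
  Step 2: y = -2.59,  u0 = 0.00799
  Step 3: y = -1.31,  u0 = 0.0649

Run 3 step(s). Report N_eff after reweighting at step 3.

step 1: w=[0.0000, 0.0027, 0.0043, 0.1221, 0.1469, 0.1608, 0.1768, 0.1900, 0.0873, 0.0672, 0.0258, 0.0161]  mean=-2.1640  Neff=7.0044  idx=[3, 3, 4, 5, 5, 6, 6, 7, 7, 7, 8, 9]
step 2: w=[0.1367, 0.1367, 0.1238, 0.1135, 0.1135, 0.0973, 0.0973, 0.0572, 0.0572, 0.0572, 0.0059, 0.0036]  mean=-2.3204  Neff=9.3212  idx=[0, 0, 1, 1, 2, 3, 3, 4, 5, 6, 7, 8]
step 3: w=[0.0174, 0.0174, 0.0174, 0.0174, 0.0347, 0.0521, 0.0521, 0.0521, 0.0891, 0.0891, 0.2808, 0.2808]  mean=-2.2035  Neff=5.4324  idx=[3, 5, 7, 8, 9, 10, 10, 10, 11, 11, 11, 11]

N_eff = 5.4324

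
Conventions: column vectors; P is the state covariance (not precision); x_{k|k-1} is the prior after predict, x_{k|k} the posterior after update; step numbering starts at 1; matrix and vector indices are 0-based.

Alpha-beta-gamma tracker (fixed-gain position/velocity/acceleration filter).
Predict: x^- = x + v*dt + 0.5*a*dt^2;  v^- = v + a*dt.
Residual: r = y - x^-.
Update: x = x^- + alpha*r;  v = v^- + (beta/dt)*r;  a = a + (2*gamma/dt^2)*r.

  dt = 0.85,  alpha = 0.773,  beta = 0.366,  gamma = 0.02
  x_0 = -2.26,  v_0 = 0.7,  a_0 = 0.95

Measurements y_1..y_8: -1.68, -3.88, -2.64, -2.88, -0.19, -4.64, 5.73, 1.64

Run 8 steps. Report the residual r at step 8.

step 1: x_pred=-1.3218  r=-0.3582  x^+=-1.5987  v^+=1.3533  a^+=0.9302
step 2: x_pred=-0.1124  r=-3.7676  x^+=-3.0248  v^+=0.5216  a^+=0.7216
step 3: x_pred=-2.3207  r=-0.3193  x^+=-2.5675  v^+=0.9975  a^+=0.7039
step 4: x_pred=-1.4654  r=-1.4146  x^+=-2.5589  v^+=0.9867  a^+=0.6256
step 5: x_pred=-1.4942  r=1.3042  x^+=-0.4861  v^+=2.0800  a^+=0.6978
step 6: x_pred=1.5340  r=-6.1740  x^+=-3.2385  v^+=0.0147  a^+=0.3560
step 7: x_pred=-3.0974  r=8.8274  x^+=3.7262  v^+=4.1182  a^+=0.8447
step 8: x_pred=7.5318  r=-5.8918  x^+=2.9774  v^+=2.2993  a^+=0.5185

resid = -5.8918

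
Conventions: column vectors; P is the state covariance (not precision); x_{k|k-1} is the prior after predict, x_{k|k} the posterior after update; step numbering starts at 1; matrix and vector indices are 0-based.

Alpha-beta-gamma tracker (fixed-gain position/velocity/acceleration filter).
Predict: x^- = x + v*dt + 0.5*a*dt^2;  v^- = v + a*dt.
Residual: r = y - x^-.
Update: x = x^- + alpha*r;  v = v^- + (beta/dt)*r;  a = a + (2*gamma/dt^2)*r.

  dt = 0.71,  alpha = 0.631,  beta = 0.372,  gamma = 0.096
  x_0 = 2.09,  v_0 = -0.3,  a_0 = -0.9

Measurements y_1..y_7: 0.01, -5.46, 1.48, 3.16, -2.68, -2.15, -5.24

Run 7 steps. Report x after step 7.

step 1: x_pred=1.6502  r=-1.6402  x^+=0.6152  v^+=-1.7983  a^+=-1.5247
step 2: x_pred=-1.0459  r=-4.4141  x^+=-3.8312  v^+=-5.1936  a^+=-3.2059
step 3: x_pred=-8.3267  r=9.8067  x^+=-2.1387  v^+=-2.3317  a^+=0.5292
step 4: x_pred=-3.6608  r=6.8208  x^+=0.6431  v^+=1.6178  a^+=3.1271
step 5: x_pred=2.5800  r=-5.2600  x^+=-0.7391  v^+=1.0821  a^+=1.1237
step 6: x_pred=0.3125  r=-2.4625  x^+=-1.2414  v^+=0.5898  a^+=0.1858
step 7: x_pred=-0.7758  r=-4.4642  x^+=-3.5927  v^+=-1.6173  a^+=-1.5145

x_post = -3.5927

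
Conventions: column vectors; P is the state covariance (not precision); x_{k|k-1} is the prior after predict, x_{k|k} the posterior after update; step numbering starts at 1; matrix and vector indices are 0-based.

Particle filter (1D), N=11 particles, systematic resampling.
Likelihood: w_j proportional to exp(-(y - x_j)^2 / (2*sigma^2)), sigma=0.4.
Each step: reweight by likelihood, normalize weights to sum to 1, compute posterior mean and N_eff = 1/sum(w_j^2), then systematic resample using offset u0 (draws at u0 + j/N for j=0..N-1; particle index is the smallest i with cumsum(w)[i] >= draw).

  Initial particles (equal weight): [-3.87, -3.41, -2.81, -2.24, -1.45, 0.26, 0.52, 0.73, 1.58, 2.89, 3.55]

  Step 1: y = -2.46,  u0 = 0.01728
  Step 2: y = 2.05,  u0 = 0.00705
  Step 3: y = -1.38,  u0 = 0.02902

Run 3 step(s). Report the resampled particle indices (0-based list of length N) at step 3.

resampled_idx = [0, 1, 2, 3, 4, 5, 6, 7, 8, 9, 10]

step 1: w=[0.0012, 0.0362, 0.4147, 0.5228, 0.0251, 0.0000, 0.0000, 0.0000, 0.0000, 0.0000, 0.0000]  mean=-2.5009  Neff=2.2362  idx=[1, 2, 2, 2, 2, 3, 3, 3, 3, 3, 3]
step 2: w=[0.0000, 0.0000, 0.0000, 0.0000, 0.0000, 0.1667, 0.1667, 0.1667, 0.1667, 0.1667, 0.1667]  mean=-2.2400  Neff=6.0000  idx=[5, 5, 6, 6, 7, 7, 8, 8, 9, 9, 10]
step 3: w=[0.0909, 0.0909, 0.0909, 0.0909, 0.0909, 0.0909, 0.0909, 0.0909, 0.0909, 0.0909, 0.0909]  mean=-2.2400  Neff=11.0000  idx=[0, 1, 2, 3, 4, 5, 6, 7, 8, 9, 10]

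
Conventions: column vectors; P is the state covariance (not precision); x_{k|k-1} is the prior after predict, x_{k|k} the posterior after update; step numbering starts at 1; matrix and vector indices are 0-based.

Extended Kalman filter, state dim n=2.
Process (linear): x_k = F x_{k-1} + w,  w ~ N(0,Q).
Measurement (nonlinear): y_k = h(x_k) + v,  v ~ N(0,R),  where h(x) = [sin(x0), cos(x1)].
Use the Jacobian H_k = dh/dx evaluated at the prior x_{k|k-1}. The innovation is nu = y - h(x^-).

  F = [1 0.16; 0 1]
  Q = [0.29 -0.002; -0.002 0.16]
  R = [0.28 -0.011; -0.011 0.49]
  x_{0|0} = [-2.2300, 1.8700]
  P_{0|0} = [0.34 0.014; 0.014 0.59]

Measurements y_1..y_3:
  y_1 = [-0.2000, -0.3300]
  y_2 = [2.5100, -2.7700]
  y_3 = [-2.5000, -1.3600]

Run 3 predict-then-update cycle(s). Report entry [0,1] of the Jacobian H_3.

H_jac[0,1] = 0.0000

step 1: x^-=[-1.9308, 1.8700]  P^-=[0.6496 0.1064; 0.1064 0.7500]  H_jac=[-0.3523 0.0000; 0.0000 -0.9556]  S=[0.3606 0.0248; 0.0248 1.1748]  K=[-0.6295 -0.0732; -0.0620 -0.6087]  nu=[0.7359, -0.0352]  x^+=[-2.3915, 1.8458]  P^+=[0.4981 0.0303; 0.0303 0.3114]
step 2: x^-=[-2.0962, 1.8458]  P^-=[0.8058 0.0781; 0.0781 0.4714]  H_jac=[-0.5015 0.0000; 0.0000 -0.9624]  S=[0.4827 0.0267; 0.0267 0.9267]  K=[-0.8341 -0.0571; -0.0542 -0.4881]  nu=[3.3751, -2.4985]  x^+=[-4.7686, 2.8823]  P^+=[0.4644 0.0195; 0.0195 0.2479]
step 3: x^-=[-4.3074, 2.8823]  P^-=[0.7670 0.0572; 0.0572 0.4079]  H_jac=[-0.3940 0.0000; 0.0000 -0.2564]  S=[0.3991 -0.0052; -0.0052 0.5168]  K=[-0.7577 -0.0360; -0.0591 -0.2029]  nu=[-3.4191, -0.3934]  x^+=[-1.7025, 3.1643]  P^+=[0.5375 0.0364; 0.0364 0.3853]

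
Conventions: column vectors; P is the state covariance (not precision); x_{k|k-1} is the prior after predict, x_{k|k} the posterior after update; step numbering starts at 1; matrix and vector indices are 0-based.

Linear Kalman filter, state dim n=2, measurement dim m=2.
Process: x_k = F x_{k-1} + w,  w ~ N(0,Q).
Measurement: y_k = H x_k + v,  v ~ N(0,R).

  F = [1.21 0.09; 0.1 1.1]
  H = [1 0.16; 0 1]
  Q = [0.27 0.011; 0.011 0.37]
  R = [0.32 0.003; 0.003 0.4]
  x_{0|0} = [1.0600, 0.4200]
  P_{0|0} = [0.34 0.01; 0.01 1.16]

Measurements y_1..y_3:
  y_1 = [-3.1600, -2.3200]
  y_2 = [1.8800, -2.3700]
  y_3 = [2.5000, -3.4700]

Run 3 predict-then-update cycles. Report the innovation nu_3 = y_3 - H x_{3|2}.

step 1: x^-=[1.3204, 0.5680]  P^-=[0.7794 0.1804; 0.1804 1.7792]  S=[1.2026 0.4681; 0.4681 2.1792]  K=[0.6982 -0.0672; 0.0752 0.8003]  nu=[-4.5713, -2.8880]  x^+=[-1.6772, -2.0871]  P^+=[0.2272 -0.0248; -0.0248 0.3203]
step 2: x^-=[-2.2173, -2.4636]  P^-=[0.5998 0.0370; 0.0370 0.7544]  S=[0.9510 0.1607; 0.1607 1.1544]  K=[0.6468 -0.0580; 0.0567 0.6456]  nu=[4.4914, 0.0936]  x^+=[0.6822, -2.1483]  P^+=[0.2102 -0.0213; -0.0213 0.2584]
step 3: x^-=[0.6321, -2.2950]  P^-=[0.5752 0.0335; 0.0335 0.6801]  S=[0.9233 0.1454; 0.1454 1.0801]  K=[0.6374 -0.0547; 0.0562 0.6221]  nu=[2.2351, -1.1750]  x^+=[2.1210, -2.9002]  P^+=[0.2070 -0.0200; -0.0200 0.2490]

innov = [2.2351, -1.1750]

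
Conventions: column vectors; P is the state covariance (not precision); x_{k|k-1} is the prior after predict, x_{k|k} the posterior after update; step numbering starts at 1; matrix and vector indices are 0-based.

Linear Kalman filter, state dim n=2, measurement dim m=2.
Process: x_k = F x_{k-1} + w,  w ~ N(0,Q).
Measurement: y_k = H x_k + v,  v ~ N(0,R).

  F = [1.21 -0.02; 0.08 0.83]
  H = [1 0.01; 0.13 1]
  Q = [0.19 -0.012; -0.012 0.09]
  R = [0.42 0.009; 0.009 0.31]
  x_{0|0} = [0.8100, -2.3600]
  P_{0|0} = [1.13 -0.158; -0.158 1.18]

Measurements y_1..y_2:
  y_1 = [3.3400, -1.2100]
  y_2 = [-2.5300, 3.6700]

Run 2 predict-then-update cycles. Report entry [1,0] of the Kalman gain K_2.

step 1: x^-=[1.0273, -1.8940]  P^-=[1.8526 -0.0806; -0.0806 0.8892]  S=[2.2710 0.1780; 0.1780 1.2095]  K=[0.8144 0.0126; -0.0896 0.7397]  nu=[2.3316, 0.5505]  x^+=[2.9331, -1.6957]  P^+=[0.3425 -0.0333; -0.0333 0.2328]
step 2: x^-=[3.5830, -1.1728]  P^-=[0.6931 -0.0161; -0.0161 0.2482]  S=[1.1128 0.0855; 0.0855 0.5657]  K=[0.6199 0.0372; -0.0462 0.4420]  nu=[-6.1012, 4.3770]  x^+=[-0.0362, 1.0434]  P^+=[0.2608 -0.0168; -0.0168 0.1388]

K[1,0] = -0.0462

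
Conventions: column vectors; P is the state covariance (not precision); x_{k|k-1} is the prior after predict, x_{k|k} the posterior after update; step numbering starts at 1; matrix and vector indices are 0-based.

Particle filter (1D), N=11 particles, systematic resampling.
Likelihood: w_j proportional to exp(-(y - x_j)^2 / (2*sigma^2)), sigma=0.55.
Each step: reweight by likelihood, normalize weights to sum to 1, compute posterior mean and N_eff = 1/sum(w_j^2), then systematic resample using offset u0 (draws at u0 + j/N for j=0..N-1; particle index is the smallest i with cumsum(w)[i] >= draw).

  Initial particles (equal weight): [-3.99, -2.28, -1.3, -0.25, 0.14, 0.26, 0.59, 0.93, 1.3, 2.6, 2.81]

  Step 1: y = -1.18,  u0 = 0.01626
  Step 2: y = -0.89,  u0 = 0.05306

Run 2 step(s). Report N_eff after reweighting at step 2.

N_eff = 9.9160

step 1: w=[0.0000, 0.0936, 0.6752, 0.1655, 0.0388, 0.0225, 0.0039, 0.0004, 0.0000, 0.0000, 0.0000]  mean=-1.1185  Neff=2.0238  idx=[1, 2, 2, 2, 2, 2, 2, 2, 2, 3, 3]
step 2: w=[0.0058, 0.1064, 0.1064, 0.1064, 0.1064, 0.1064, 0.1064, 0.1064, 0.1064, 0.0714, 0.0714]  mean=-1.1557  Neff=9.9160  idx=[1, 2, 3, 4, 4, 5, 6, 7, 8, 9, 10]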